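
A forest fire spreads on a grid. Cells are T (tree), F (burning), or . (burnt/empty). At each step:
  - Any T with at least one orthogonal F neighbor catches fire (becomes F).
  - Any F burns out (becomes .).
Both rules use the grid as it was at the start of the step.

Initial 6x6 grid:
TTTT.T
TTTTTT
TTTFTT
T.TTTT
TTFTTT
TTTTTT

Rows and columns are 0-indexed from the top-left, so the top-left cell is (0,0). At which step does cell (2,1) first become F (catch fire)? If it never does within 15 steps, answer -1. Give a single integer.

Step 1: cell (2,1)='T' (+8 fires, +2 burnt)
Step 2: cell (2,1)='F' (+10 fires, +8 burnt)
  -> target ignites at step 2
Step 3: cell (2,1)='.' (+9 fires, +10 burnt)
Step 4: cell (2,1)='.' (+4 fires, +9 burnt)
Step 5: cell (2,1)='.' (+1 fires, +4 burnt)
Step 6: cell (2,1)='.' (+0 fires, +1 burnt)
  fire out at step 6

2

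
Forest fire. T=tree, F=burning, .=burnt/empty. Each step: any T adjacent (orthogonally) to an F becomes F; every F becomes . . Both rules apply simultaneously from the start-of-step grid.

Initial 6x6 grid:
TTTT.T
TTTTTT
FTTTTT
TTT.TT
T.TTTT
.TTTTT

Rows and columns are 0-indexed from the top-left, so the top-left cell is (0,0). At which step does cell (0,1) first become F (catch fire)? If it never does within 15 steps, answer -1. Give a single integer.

Step 1: cell (0,1)='T' (+3 fires, +1 burnt)
Step 2: cell (0,1)='T' (+5 fires, +3 burnt)
Step 3: cell (0,1)='F' (+4 fires, +5 burnt)
  -> target ignites at step 3
Step 4: cell (0,1)='.' (+4 fires, +4 burnt)
Step 5: cell (0,1)='.' (+6 fires, +4 burnt)
Step 6: cell (0,1)='.' (+5 fires, +6 burnt)
Step 7: cell (0,1)='.' (+3 fires, +5 burnt)
Step 8: cell (0,1)='.' (+1 fires, +3 burnt)
Step 9: cell (0,1)='.' (+0 fires, +1 burnt)
  fire out at step 9

3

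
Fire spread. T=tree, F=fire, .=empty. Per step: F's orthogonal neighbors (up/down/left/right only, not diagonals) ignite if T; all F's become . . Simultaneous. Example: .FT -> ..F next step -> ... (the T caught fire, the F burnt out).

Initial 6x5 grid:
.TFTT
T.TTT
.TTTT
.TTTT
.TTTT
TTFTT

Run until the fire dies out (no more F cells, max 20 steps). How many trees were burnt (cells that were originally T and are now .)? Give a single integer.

Answer: 22

Derivation:
Step 1: +6 fires, +2 burnt (F count now 6)
Step 2: +8 fires, +6 burnt (F count now 8)
Step 3: +6 fires, +8 burnt (F count now 6)
Step 4: +2 fires, +6 burnt (F count now 2)
Step 5: +0 fires, +2 burnt (F count now 0)
Fire out after step 5
Initially T: 23, now '.': 29
Total burnt (originally-T cells now '.'): 22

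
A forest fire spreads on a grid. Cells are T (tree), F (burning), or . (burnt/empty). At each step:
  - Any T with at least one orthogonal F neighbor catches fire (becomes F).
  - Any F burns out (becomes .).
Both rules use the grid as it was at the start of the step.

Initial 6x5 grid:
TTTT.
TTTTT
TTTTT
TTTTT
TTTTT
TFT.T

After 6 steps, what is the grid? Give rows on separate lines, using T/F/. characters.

Step 1: 3 trees catch fire, 1 burn out
  TTTT.
  TTTTT
  TTTTT
  TTTTT
  TFTTT
  F.F.T
Step 2: 3 trees catch fire, 3 burn out
  TTTT.
  TTTTT
  TTTTT
  TFTTT
  F.FTT
  ....T
Step 3: 4 trees catch fire, 3 burn out
  TTTT.
  TTTTT
  TFTTT
  F.FTT
  ...FT
  ....T
Step 4: 5 trees catch fire, 4 burn out
  TTTT.
  TFTTT
  F.FTT
  ...FT
  ....F
  ....T
Step 5: 6 trees catch fire, 5 burn out
  TFTT.
  F.FTT
  ...FT
  ....F
  .....
  ....F
Step 6: 4 trees catch fire, 6 burn out
  F.FT.
  ...FT
  ....F
  .....
  .....
  .....

F.FT.
...FT
....F
.....
.....
.....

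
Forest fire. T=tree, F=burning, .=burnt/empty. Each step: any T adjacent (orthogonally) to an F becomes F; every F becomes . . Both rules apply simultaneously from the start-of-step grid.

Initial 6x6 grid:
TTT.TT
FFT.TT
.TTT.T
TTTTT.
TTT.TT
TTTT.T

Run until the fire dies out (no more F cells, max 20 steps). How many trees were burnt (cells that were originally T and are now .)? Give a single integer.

Answer: 22

Derivation:
Step 1: +4 fires, +2 burnt (F count now 4)
Step 2: +3 fires, +4 burnt (F count now 3)
Step 3: +4 fires, +3 burnt (F count now 4)
Step 4: +4 fires, +4 burnt (F count now 4)
Step 5: +3 fires, +4 burnt (F count now 3)
Step 6: +2 fires, +3 burnt (F count now 2)
Step 7: +1 fires, +2 burnt (F count now 1)
Step 8: +1 fires, +1 burnt (F count now 1)
Step 9: +0 fires, +1 burnt (F count now 0)
Fire out after step 9
Initially T: 27, now '.': 31
Total burnt (originally-T cells now '.'): 22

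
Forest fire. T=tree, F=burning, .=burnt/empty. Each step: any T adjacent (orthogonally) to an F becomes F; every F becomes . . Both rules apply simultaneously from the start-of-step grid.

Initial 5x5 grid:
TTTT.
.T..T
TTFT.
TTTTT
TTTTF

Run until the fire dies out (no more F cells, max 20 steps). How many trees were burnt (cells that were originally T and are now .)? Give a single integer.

Step 1: +5 fires, +2 burnt (F count now 5)
Step 2: +5 fires, +5 burnt (F count now 5)
Step 3: +3 fires, +5 burnt (F count now 3)
Step 4: +3 fires, +3 burnt (F count now 3)
Step 5: +1 fires, +3 burnt (F count now 1)
Step 6: +0 fires, +1 burnt (F count now 0)
Fire out after step 6
Initially T: 18, now '.': 24
Total burnt (originally-T cells now '.'): 17

Answer: 17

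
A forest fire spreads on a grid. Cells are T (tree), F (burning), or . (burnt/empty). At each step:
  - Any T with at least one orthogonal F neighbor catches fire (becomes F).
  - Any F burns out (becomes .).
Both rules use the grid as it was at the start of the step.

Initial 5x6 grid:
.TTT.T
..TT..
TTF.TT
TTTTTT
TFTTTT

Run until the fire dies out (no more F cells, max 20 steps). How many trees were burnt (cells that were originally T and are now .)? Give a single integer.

Answer: 20

Derivation:
Step 1: +6 fires, +2 burnt (F count now 6)
Step 2: +6 fires, +6 burnt (F count now 6)
Step 3: +4 fires, +6 burnt (F count now 4)
Step 4: +3 fires, +4 burnt (F count now 3)
Step 5: +1 fires, +3 burnt (F count now 1)
Step 6: +0 fires, +1 burnt (F count now 0)
Fire out after step 6
Initially T: 21, now '.': 29
Total burnt (originally-T cells now '.'): 20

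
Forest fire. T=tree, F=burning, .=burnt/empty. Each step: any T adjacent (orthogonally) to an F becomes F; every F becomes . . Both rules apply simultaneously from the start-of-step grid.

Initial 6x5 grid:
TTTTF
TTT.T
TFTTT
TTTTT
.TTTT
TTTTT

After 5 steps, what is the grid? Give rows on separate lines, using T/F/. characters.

Step 1: 6 trees catch fire, 2 burn out
  TTTF.
  TFT.F
  F.FTT
  TFTTT
  .TTTT
  TTTTT
Step 2: 9 trees catch fire, 6 burn out
  TFF..
  F.F..
  ...FF
  F.FTT
  .FTTT
  TTTTT
Step 3: 5 trees catch fire, 9 burn out
  F....
  .....
  .....
  ...FF
  ..FTT
  TFTTT
Step 4: 4 trees catch fire, 5 burn out
  .....
  .....
  .....
  .....
  ...FF
  F.FTT
Step 5: 2 trees catch fire, 4 burn out
  .....
  .....
  .....
  .....
  .....
  ...FF

.....
.....
.....
.....
.....
...FF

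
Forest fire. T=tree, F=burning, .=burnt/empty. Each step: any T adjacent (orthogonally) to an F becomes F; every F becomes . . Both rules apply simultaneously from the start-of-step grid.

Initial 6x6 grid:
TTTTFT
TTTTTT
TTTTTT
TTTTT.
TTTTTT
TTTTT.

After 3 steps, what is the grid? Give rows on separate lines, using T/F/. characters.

Step 1: 3 trees catch fire, 1 burn out
  TTTF.F
  TTTTFT
  TTTTTT
  TTTTT.
  TTTTTT
  TTTTT.
Step 2: 4 trees catch fire, 3 burn out
  TTF...
  TTTF.F
  TTTTFT
  TTTTT.
  TTTTTT
  TTTTT.
Step 3: 5 trees catch fire, 4 burn out
  TF....
  TTF...
  TTTF.F
  TTTTF.
  TTTTTT
  TTTTT.

TF....
TTF...
TTTF.F
TTTTF.
TTTTTT
TTTTT.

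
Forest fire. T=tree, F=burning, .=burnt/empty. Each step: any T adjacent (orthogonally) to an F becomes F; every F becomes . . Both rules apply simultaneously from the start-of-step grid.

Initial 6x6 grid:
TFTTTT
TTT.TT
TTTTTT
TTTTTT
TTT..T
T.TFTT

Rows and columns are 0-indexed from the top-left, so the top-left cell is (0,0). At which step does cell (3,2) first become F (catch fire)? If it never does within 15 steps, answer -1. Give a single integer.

Step 1: cell (3,2)='T' (+5 fires, +2 burnt)
Step 2: cell (3,2)='T' (+6 fires, +5 burnt)
Step 3: cell (3,2)='F' (+7 fires, +6 burnt)
  -> target ignites at step 3
Step 4: cell (3,2)='.' (+7 fires, +7 burnt)
Step 5: cell (3,2)='.' (+5 fires, +7 burnt)
Step 6: cell (3,2)='.' (+0 fires, +5 burnt)
  fire out at step 6

3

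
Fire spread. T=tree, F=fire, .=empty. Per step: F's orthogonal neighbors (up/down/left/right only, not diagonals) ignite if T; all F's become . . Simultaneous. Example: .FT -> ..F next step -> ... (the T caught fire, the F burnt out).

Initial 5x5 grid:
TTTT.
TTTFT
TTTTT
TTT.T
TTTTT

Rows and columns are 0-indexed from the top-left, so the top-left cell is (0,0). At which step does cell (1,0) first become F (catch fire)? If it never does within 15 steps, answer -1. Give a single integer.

Step 1: cell (1,0)='T' (+4 fires, +1 burnt)
Step 2: cell (1,0)='T' (+4 fires, +4 burnt)
Step 3: cell (1,0)='F' (+5 fires, +4 burnt)
  -> target ignites at step 3
Step 4: cell (1,0)='.' (+5 fires, +5 burnt)
Step 5: cell (1,0)='.' (+3 fires, +5 burnt)
Step 6: cell (1,0)='.' (+1 fires, +3 burnt)
Step 7: cell (1,0)='.' (+0 fires, +1 burnt)
  fire out at step 7

3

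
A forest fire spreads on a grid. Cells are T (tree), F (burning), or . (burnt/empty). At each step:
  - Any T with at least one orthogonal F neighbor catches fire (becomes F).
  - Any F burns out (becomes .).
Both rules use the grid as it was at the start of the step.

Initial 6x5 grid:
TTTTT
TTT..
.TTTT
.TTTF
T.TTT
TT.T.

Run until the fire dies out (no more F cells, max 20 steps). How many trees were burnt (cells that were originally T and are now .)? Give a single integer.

Answer: 19

Derivation:
Step 1: +3 fires, +1 burnt (F count now 3)
Step 2: +3 fires, +3 burnt (F count now 3)
Step 3: +4 fires, +3 burnt (F count now 4)
Step 4: +2 fires, +4 burnt (F count now 2)
Step 5: +2 fires, +2 burnt (F count now 2)
Step 6: +3 fires, +2 burnt (F count now 3)
Step 7: +2 fires, +3 burnt (F count now 2)
Step 8: +0 fires, +2 burnt (F count now 0)
Fire out after step 8
Initially T: 22, now '.': 27
Total burnt (originally-T cells now '.'): 19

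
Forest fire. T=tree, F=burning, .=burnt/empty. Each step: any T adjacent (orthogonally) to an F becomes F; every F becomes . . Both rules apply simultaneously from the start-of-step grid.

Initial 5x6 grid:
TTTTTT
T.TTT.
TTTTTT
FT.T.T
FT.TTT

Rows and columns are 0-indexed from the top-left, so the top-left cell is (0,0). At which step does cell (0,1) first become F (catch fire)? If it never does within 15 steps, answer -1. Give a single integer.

Step 1: cell (0,1)='T' (+3 fires, +2 burnt)
Step 2: cell (0,1)='T' (+2 fires, +3 burnt)
Step 3: cell (0,1)='T' (+2 fires, +2 burnt)
Step 4: cell (0,1)='F' (+3 fires, +2 burnt)
  -> target ignites at step 4
Step 5: cell (0,1)='.' (+4 fires, +3 burnt)
Step 6: cell (0,1)='.' (+4 fires, +4 burnt)
Step 7: cell (0,1)='.' (+3 fires, +4 burnt)
Step 8: cell (0,1)='.' (+2 fires, +3 burnt)
Step 9: cell (0,1)='.' (+0 fires, +2 burnt)
  fire out at step 9

4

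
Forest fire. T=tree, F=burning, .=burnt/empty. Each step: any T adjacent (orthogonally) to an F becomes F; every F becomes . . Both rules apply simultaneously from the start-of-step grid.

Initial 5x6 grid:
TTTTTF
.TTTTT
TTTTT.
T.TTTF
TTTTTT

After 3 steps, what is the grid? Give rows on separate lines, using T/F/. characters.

Step 1: 4 trees catch fire, 2 burn out
  TTTTF.
  .TTTTF
  TTTTT.
  T.TTF.
  TTTTTF
Step 2: 5 trees catch fire, 4 burn out
  TTTF..
  .TTTF.
  TTTTF.
  T.TF..
  TTTTF.
Step 3: 5 trees catch fire, 5 burn out
  TTF...
  .TTF..
  TTTF..
  T.F...
  TTTF..

TTF...
.TTF..
TTTF..
T.F...
TTTF..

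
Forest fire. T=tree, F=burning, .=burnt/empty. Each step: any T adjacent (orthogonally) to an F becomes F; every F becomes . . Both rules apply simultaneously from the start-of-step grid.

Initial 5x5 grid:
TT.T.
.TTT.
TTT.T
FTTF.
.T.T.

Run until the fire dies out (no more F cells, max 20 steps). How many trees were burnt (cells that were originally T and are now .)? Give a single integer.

Step 1: +4 fires, +2 burnt (F count now 4)
Step 2: +3 fires, +4 burnt (F count now 3)
Step 3: +2 fires, +3 burnt (F count now 2)
Step 4: +2 fires, +2 burnt (F count now 2)
Step 5: +2 fires, +2 burnt (F count now 2)
Step 6: +0 fires, +2 burnt (F count now 0)
Fire out after step 6
Initially T: 14, now '.': 24
Total burnt (originally-T cells now '.'): 13

Answer: 13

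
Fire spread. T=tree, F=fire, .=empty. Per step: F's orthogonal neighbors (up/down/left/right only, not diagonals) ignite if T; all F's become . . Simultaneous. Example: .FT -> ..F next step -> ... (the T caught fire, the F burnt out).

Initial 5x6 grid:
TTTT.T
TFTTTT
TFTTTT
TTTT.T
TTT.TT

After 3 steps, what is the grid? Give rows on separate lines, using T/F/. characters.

Step 1: 6 trees catch fire, 2 burn out
  TFTT.T
  F.FTTT
  F.FTTT
  TFTT.T
  TTT.TT
Step 2: 7 trees catch fire, 6 burn out
  F.FT.T
  ...FTT
  ...FTT
  F.FT.T
  TFT.TT
Step 3: 6 trees catch fire, 7 burn out
  ...F.T
  ....FT
  ....FT
  ...F.T
  F.F.TT

...F.T
....FT
....FT
...F.T
F.F.TT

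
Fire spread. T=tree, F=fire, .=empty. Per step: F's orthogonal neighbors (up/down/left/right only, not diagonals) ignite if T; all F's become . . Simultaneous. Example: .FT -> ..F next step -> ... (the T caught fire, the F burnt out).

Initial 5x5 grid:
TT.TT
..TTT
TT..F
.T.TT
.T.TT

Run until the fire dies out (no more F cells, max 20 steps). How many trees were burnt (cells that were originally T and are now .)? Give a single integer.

Answer: 9

Derivation:
Step 1: +2 fires, +1 burnt (F count now 2)
Step 2: +4 fires, +2 burnt (F count now 4)
Step 3: +3 fires, +4 burnt (F count now 3)
Step 4: +0 fires, +3 burnt (F count now 0)
Fire out after step 4
Initially T: 15, now '.': 19
Total burnt (originally-T cells now '.'): 9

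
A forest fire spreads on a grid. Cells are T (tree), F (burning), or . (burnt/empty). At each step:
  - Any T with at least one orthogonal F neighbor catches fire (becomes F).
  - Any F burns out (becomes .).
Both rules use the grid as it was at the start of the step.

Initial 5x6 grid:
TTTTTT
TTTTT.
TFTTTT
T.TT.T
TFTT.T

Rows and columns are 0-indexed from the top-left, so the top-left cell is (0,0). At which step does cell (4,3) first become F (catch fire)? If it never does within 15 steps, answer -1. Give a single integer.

Step 1: cell (4,3)='T' (+5 fires, +2 burnt)
Step 2: cell (4,3)='F' (+7 fires, +5 burnt)
  -> target ignites at step 2
Step 3: cell (4,3)='.' (+5 fires, +7 burnt)
Step 4: cell (4,3)='.' (+3 fires, +5 burnt)
Step 5: cell (4,3)='.' (+2 fires, +3 burnt)
Step 6: cell (4,3)='.' (+2 fires, +2 burnt)
Step 7: cell (4,3)='.' (+0 fires, +2 burnt)
  fire out at step 7

2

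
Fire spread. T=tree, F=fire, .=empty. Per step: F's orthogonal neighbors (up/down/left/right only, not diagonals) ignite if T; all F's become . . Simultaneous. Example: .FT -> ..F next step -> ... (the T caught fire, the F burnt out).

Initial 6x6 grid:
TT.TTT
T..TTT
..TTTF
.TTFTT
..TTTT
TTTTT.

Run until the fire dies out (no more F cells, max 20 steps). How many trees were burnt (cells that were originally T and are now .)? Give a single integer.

Answer: 22

Derivation:
Step 1: +7 fires, +2 burnt (F count now 7)
Step 2: +9 fires, +7 burnt (F count now 9)
Step 3: +4 fires, +9 burnt (F count now 4)
Step 4: +1 fires, +4 burnt (F count now 1)
Step 5: +1 fires, +1 burnt (F count now 1)
Step 6: +0 fires, +1 burnt (F count now 0)
Fire out after step 6
Initially T: 25, now '.': 33
Total burnt (originally-T cells now '.'): 22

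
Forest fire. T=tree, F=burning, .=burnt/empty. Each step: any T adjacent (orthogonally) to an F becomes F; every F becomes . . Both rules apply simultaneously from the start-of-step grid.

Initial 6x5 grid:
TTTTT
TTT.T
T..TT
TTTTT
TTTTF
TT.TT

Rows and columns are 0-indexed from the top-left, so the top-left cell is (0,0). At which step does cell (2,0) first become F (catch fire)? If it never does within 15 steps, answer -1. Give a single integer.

Step 1: cell (2,0)='T' (+3 fires, +1 burnt)
Step 2: cell (2,0)='T' (+4 fires, +3 burnt)
Step 3: cell (2,0)='T' (+4 fires, +4 burnt)
Step 4: cell (2,0)='T' (+4 fires, +4 burnt)
Step 5: cell (2,0)='T' (+3 fires, +4 burnt)
Step 6: cell (2,0)='F' (+2 fires, +3 burnt)
  -> target ignites at step 6
Step 7: cell (2,0)='.' (+3 fires, +2 burnt)
Step 8: cell (2,0)='.' (+2 fires, +3 burnt)
Step 9: cell (2,0)='.' (+0 fires, +2 burnt)
  fire out at step 9

6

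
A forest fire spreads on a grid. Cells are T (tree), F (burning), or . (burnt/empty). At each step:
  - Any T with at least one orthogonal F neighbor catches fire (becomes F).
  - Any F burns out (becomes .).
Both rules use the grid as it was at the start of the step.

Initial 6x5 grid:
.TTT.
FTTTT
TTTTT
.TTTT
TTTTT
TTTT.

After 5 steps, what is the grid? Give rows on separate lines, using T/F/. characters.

Step 1: 2 trees catch fire, 1 burn out
  .TTT.
  .FTTT
  FTTTT
  .TTTT
  TTTTT
  TTTT.
Step 2: 3 trees catch fire, 2 burn out
  .FTT.
  ..FTT
  .FTTT
  .TTTT
  TTTTT
  TTTT.
Step 3: 4 trees catch fire, 3 burn out
  ..FT.
  ...FT
  ..FTT
  .FTTT
  TTTTT
  TTTT.
Step 4: 5 trees catch fire, 4 burn out
  ...F.
  ....F
  ...FT
  ..FTT
  TFTTT
  TTTT.
Step 5: 5 trees catch fire, 5 burn out
  .....
  .....
  ....F
  ...FT
  F.FTT
  TFTT.

.....
.....
....F
...FT
F.FTT
TFTT.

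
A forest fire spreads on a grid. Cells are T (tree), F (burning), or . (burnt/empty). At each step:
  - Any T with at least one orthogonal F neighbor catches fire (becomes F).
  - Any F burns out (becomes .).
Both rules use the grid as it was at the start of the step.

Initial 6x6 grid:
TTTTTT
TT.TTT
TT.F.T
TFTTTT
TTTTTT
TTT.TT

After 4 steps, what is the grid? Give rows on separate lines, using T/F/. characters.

Step 1: 6 trees catch fire, 2 burn out
  TTTTTT
  TT.FTT
  TF...T
  F.FFTT
  TFTTTT
  TTT.TT
Step 2: 9 trees catch fire, 6 burn out
  TTTFTT
  TF..FT
  F....T
  ....FT
  F.FFTT
  TFT.TT
Step 3: 9 trees catch fire, 9 burn out
  TFF.FT
  F....F
  .....T
  .....F
  ....FT
  F.F.TT
Step 4: 5 trees catch fire, 9 burn out
  F....F
  ......
  .....F
  ......
  .....F
  ....FT

F....F
......
.....F
......
.....F
....FT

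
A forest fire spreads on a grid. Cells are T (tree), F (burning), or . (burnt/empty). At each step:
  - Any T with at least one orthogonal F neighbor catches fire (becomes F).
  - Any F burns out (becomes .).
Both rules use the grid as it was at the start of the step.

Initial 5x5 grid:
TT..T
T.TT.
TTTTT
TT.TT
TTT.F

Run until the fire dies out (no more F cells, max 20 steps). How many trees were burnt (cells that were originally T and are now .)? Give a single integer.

Answer: 17

Derivation:
Step 1: +1 fires, +1 burnt (F count now 1)
Step 2: +2 fires, +1 burnt (F count now 2)
Step 3: +1 fires, +2 burnt (F count now 1)
Step 4: +2 fires, +1 burnt (F count now 2)
Step 5: +2 fires, +2 burnt (F count now 2)
Step 6: +2 fires, +2 burnt (F count now 2)
Step 7: +3 fires, +2 burnt (F count now 3)
Step 8: +3 fires, +3 burnt (F count now 3)
Step 9: +1 fires, +3 burnt (F count now 1)
Step 10: +0 fires, +1 burnt (F count now 0)
Fire out after step 10
Initially T: 18, now '.': 24
Total burnt (originally-T cells now '.'): 17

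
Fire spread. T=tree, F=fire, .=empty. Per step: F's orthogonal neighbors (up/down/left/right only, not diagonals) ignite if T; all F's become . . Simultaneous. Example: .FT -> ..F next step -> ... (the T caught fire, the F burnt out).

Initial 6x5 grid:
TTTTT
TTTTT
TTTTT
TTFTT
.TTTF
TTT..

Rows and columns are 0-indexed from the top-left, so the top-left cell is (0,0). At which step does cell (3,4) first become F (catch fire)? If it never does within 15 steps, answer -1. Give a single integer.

Step 1: cell (3,4)='F' (+6 fires, +2 burnt)
  -> target ignites at step 1
Step 2: cell (3,4)='.' (+7 fires, +6 burnt)
Step 3: cell (3,4)='.' (+6 fires, +7 burnt)
Step 4: cell (3,4)='.' (+5 fires, +6 burnt)
Step 5: cell (3,4)='.' (+1 fires, +5 burnt)
Step 6: cell (3,4)='.' (+0 fires, +1 burnt)
  fire out at step 6

1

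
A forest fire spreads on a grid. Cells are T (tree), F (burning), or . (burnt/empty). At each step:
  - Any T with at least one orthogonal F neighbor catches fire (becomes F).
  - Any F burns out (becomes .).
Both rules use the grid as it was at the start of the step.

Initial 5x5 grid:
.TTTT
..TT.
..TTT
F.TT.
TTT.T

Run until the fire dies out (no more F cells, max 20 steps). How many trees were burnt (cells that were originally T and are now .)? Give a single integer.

Answer: 14

Derivation:
Step 1: +1 fires, +1 burnt (F count now 1)
Step 2: +1 fires, +1 burnt (F count now 1)
Step 3: +1 fires, +1 burnt (F count now 1)
Step 4: +1 fires, +1 burnt (F count now 1)
Step 5: +2 fires, +1 burnt (F count now 2)
Step 6: +2 fires, +2 burnt (F count now 2)
Step 7: +3 fires, +2 burnt (F count now 3)
Step 8: +2 fires, +3 burnt (F count now 2)
Step 9: +1 fires, +2 burnt (F count now 1)
Step 10: +0 fires, +1 burnt (F count now 0)
Fire out after step 10
Initially T: 15, now '.': 24
Total burnt (originally-T cells now '.'): 14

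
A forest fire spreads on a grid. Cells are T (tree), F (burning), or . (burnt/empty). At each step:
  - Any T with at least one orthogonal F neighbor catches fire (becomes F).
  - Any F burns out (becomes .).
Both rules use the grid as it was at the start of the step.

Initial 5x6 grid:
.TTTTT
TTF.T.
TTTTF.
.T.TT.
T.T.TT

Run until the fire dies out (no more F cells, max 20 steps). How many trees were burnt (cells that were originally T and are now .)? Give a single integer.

Step 1: +6 fires, +2 burnt (F count now 6)
Step 2: +7 fires, +6 burnt (F count now 7)
Step 3: +4 fires, +7 burnt (F count now 4)
Step 4: +0 fires, +4 burnt (F count now 0)
Fire out after step 4
Initially T: 19, now '.': 28
Total burnt (originally-T cells now '.'): 17

Answer: 17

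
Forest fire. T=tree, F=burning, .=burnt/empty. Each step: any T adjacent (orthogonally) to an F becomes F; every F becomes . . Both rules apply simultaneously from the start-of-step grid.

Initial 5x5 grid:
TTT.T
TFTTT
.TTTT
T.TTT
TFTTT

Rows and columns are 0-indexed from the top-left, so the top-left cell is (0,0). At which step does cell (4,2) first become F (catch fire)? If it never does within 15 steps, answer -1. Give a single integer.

Step 1: cell (4,2)='F' (+6 fires, +2 burnt)
  -> target ignites at step 1
Step 2: cell (4,2)='.' (+7 fires, +6 burnt)
Step 3: cell (4,2)='.' (+4 fires, +7 burnt)
Step 4: cell (4,2)='.' (+3 fires, +4 burnt)
Step 5: cell (4,2)='.' (+0 fires, +3 burnt)
  fire out at step 5

1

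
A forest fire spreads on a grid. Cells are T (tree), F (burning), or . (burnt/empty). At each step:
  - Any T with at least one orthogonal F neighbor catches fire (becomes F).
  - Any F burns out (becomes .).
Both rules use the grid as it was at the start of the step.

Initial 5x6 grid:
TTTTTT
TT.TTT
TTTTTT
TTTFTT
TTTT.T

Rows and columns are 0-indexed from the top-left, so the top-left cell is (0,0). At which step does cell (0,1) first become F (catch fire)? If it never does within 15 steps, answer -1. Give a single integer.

Step 1: cell (0,1)='T' (+4 fires, +1 burnt)
Step 2: cell (0,1)='T' (+6 fires, +4 burnt)
Step 3: cell (0,1)='T' (+7 fires, +6 burnt)
Step 4: cell (0,1)='T' (+6 fires, +7 burnt)
Step 5: cell (0,1)='F' (+3 fires, +6 burnt)
  -> target ignites at step 5
Step 6: cell (0,1)='.' (+1 fires, +3 burnt)
Step 7: cell (0,1)='.' (+0 fires, +1 burnt)
  fire out at step 7

5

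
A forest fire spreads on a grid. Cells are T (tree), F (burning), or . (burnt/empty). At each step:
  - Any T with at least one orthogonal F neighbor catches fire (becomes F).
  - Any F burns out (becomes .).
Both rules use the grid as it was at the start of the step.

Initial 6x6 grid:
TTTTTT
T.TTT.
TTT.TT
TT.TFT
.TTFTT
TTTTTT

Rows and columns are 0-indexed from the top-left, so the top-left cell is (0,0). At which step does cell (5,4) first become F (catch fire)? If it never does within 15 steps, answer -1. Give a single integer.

Step 1: cell (5,4)='T' (+6 fires, +2 burnt)
Step 2: cell (5,4)='F' (+6 fires, +6 burnt)
  -> target ignites at step 2
Step 3: cell (5,4)='.' (+5 fires, +6 burnt)
Step 4: cell (5,4)='.' (+6 fires, +5 burnt)
Step 5: cell (5,4)='.' (+3 fires, +6 burnt)
Step 6: cell (5,4)='.' (+2 fires, +3 burnt)
Step 7: cell (5,4)='.' (+1 fires, +2 burnt)
Step 8: cell (5,4)='.' (+0 fires, +1 burnt)
  fire out at step 8

2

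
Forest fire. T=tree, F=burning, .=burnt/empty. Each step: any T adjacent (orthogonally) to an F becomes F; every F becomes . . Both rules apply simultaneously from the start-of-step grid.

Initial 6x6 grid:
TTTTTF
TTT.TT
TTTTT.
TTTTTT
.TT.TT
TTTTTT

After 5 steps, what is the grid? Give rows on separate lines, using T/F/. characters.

Step 1: 2 trees catch fire, 1 burn out
  TTTTF.
  TTT.TF
  TTTTT.
  TTTTTT
  .TT.TT
  TTTTTT
Step 2: 2 trees catch fire, 2 burn out
  TTTF..
  TTT.F.
  TTTTT.
  TTTTTT
  .TT.TT
  TTTTTT
Step 3: 2 trees catch fire, 2 burn out
  TTF...
  TTT...
  TTTTF.
  TTTTTT
  .TT.TT
  TTTTTT
Step 4: 4 trees catch fire, 2 burn out
  TF....
  TTF...
  TTTF..
  TTTTFT
  .TT.TT
  TTTTTT
Step 5: 6 trees catch fire, 4 burn out
  F.....
  TF....
  TTF...
  TTTF.F
  .TT.FT
  TTTTTT

F.....
TF....
TTF...
TTTF.F
.TT.FT
TTTTTT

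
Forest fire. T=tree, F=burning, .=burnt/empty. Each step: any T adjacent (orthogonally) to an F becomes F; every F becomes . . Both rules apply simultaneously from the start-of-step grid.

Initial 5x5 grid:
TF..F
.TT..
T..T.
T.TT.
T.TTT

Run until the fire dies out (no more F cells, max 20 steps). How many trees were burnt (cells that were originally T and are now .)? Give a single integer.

Answer: 3

Derivation:
Step 1: +2 fires, +2 burnt (F count now 2)
Step 2: +1 fires, +2 burnt (F count now 1)
Step 3: +0 fires, +1 burnt (F count now 0)
Fire out after step 3
Initially T: 12, now '.': 16
Total burnt (originally-T cells now '.'): 3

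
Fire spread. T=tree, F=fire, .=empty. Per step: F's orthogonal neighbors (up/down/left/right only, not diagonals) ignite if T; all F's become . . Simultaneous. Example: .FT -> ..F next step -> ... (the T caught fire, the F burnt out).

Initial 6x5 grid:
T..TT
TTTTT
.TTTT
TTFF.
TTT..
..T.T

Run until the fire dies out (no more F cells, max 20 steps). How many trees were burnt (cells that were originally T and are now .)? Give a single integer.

Answer: 18

Derivation:
Step 1: +4 fires, +2 burnt (F count now 4)
Step 2: +7 fires, +4 burnt (F count now 7)
Step 3: +4 fires, +7 burnt (F count now 4)
Step 4: +2 fires, +4 burnt (F count now 2)
Step 5: +1 fires, +2 burnt (F count now 1)
Step 6: +0 fires, +1 burnt (F count now 0)
Fire out after step 6
Initially T: 19, now '.': 29
Total burnt (originally-T cells now '.'): 18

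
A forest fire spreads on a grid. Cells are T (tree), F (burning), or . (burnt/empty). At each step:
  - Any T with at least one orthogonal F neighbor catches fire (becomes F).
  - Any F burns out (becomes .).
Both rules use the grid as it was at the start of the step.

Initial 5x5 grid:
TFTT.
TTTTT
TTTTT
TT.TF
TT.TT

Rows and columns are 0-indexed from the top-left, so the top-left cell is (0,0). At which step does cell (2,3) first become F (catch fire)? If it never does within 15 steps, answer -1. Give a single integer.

Step 1: cell (2,3)='T' (+6 fires, +2 burnt)
Step 2: cell (2,3)='F' (+7 fires, +6 burnt)
  -> target ignites at step 2
Step 3: cell (2,3)='.' (+4 fires, +7 burnt)
Step 4: cell (2,3)='.' (+2 fires, +4 burnt)
Step 5: cell (2,3)='.' (+1 fires, +2 burnt)
Step 6: cell (2,3)='.' (+0 fires, +1 burnt)
  fire out at step 6

2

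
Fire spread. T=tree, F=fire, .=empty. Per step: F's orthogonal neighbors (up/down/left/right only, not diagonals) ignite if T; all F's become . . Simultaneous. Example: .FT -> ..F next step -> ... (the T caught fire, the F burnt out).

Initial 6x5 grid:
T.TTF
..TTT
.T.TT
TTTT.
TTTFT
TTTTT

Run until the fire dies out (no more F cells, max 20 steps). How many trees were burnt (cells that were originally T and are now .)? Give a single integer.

Step 1: +6 fires, +2 burnt (F count now 6)
Step 2: +8 fires, +6 burnt (F count now 8)
Step 3: +4 fires, +8 burnt (F count now 4)
Step 4: +3 fires, +4 burnt (F count now 3)
Step 5: +0 fires, +3 burnt (F count now 0)
Fire out after step 5
Initially T: 22, now '.': 29
Total burnt (originally-T cells now '.'): 21

Answer: 21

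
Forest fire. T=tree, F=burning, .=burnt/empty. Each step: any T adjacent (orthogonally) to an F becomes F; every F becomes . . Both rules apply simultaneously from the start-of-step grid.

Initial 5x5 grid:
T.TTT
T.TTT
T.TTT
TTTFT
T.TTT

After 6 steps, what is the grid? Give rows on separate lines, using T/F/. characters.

Step 1: 4 trees catch fire, 1 burn out
  T.TTT
  T.TTT
  T.TFT
  TTF.F
  T.TFT
Step 2: 6 trees catch fire, 4 burn out
  T.TTT
  T.TFT
  T.F.F
  TF...
  T.F.F
Step 3: 4 trees catch fire, 6 burn out
  T.TFT
  T.F.F
  T....
  F....
  T....
Step 4: 4 trees catch fire, 4 burn out
  T.F.F
  T....
  F....
  .....
  F....
Step 5: 1 trees catch fire, 4 burn out
  T....
  F....
  .....
  .....
  .....
Step 6: 1 trees catch fire, 1 burn out
  F....
  .....
  .....
  .....
  .....

F....
.....
.....
.....
.....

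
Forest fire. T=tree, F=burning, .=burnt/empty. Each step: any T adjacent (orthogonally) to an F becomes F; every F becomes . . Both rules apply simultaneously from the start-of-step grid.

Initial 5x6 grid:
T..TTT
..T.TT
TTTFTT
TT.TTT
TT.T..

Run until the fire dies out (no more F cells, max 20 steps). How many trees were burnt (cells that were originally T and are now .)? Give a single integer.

Answer: 19

Derivation:
Step 1: +3 fires, +1 burnt (F count now 3)
Step 2: +6 fires, +3 burnt (F count now 6)
Step 3: +5 fires, +6 burnt (F count now 5)
Step 4: +4 fires, +5 burnt (F count now 4)
Step 5: +1 fires, +4 burnt (F count now 1)
Step 6: +0 fires, +1 burnt (F count now 0)
Fire out after step 6
Initially T: 20, now '.': 29
Total burnt (originally-T cells now '.'): 19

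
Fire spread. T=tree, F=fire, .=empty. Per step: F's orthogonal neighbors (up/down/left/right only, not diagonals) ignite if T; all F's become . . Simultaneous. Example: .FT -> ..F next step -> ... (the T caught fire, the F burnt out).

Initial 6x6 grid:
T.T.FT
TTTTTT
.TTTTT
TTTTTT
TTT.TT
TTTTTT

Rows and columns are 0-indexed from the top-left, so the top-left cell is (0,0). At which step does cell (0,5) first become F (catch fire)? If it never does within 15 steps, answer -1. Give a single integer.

Step 1: cell (0,5)='F' (+2 fires, +1 burnt)
  -> target ignites at step 1
Step 2: cell (0,5)='.' (+3 fires, +2 burnt)
Step 3: cell (0,5)='.' (+4 fires, +3 burnt)
Step 4: cell (0,5)='.' (+6 fires, +4 burnt)
Step 5: cell (0,5)='.' (+5 fires, +6 burnt)
Step 6: cell (0,5)='.' (+5 fires, +5 burnt)
Step 7: cell (0,5)='.' (+3 fires, +5 burnt)
Step 8: cell (0,5)='.' (+2 fires, +3 burnt)
Step 9: cell (0,5)='.' (+1 fires, +2 burnt)
Step 10: cell (0,5)='.' (+0 fires, +1 burnt)
  fire out at step 10

1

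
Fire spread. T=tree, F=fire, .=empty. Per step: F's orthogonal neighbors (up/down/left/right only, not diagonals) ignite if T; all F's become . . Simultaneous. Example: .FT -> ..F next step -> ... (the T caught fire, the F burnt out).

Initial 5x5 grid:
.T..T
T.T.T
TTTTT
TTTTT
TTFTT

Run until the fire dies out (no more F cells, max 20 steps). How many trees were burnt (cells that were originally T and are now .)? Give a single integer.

Answer: 18

Derivation:
Step 1: +3 fires, +1 burnt (F count now 3)
Step 2: +5 fires, +3 burnt (F count now 5)
Step 3: +5 fires, +5 burnt (F count now 5)
Step 4: +2 fires, +5 burnt (F count now 2)
Step 5: +2 fires, +2 burnt (F count now 2)
Step 6: +1 fires, +2 burnt (F count now 1)
Step 7: +0 fires, +1 burnt (F count now 0)
Fire out after step 7
Initially T: 19, now '.': 24
Total burnt (originally-T cells now '.'): 18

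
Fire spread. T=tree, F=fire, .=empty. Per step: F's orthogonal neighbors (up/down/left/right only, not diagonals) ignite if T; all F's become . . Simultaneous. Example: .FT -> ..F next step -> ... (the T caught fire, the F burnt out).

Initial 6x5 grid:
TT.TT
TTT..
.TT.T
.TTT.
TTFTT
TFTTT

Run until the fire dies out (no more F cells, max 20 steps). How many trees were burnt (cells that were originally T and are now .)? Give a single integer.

Step 1: +5 fires, +2 burnt (F count now 5)
Step 2: +6 fires, +5 burnt (F count now 6)
Step 3: +3 fires, +6 burnt (F count now 3)
Step 4: +1 fires, +3 burnt (F count now 1)
Step 5: +2 fires, +1 burnt (F count now 2)
Step 6: +1 fires, +2 burnt (F count now 1)
Step 7: +0 fires, +1 burnt (F count now 0)
Fire out after step 7
Initially T: 21, now '.': 27
Total burnt (originally-T cells now '.'): 18

Answer: 18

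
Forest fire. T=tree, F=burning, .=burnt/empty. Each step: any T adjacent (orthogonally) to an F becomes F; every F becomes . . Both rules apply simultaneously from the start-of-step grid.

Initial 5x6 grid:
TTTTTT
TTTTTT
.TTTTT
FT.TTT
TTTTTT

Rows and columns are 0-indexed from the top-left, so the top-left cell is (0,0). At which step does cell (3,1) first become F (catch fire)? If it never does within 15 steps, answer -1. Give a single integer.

Step 1: cell (3,1)='F' (+2 fires, +1 burnt)
  -> target ignites at step 1
Step 2: cell (3,1)='.' (+2 fires, +2 burnt)
Step 3: cell (3,1)='.' (+3 fires, +2 burnt)
Step 4: cell (3,1)='.' (+5 fires, +3 burnt)
Step 5: cell (3,1)='.' (+6 fires, +5 burnt)
Step 6: cell (3,1)='.' (+5 fires, +6 burnt)
Step 7: cell (3,1)='.' (+3 fires, +5 burnt)
Step 8: cell (3,1)='.' (+1 fires, +3 burnt)
Step 9: cell (3,1)='.' (+0 fires, +1 burnt)
  fire out at step 9

1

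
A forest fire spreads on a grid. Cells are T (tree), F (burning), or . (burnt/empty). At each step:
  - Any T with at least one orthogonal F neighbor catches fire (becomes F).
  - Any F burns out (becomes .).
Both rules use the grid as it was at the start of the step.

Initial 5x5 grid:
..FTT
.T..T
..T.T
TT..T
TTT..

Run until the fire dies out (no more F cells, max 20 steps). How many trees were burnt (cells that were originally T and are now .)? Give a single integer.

Step 1: +1 fires, +1 burnt (F count now 1)
Step 2: +1 fires, +1 burnt (F count now 1)
Step 3: +1 fires, +1 burnt (F count now 1)
Step 4: +1 fires, +1 burnt (F count now 1)
Step 5: +1 fires, +1 burnt (F count now 1)
Step 6: +0 fires, +1 burnt (F count now 0)
Fire out after step 6
Initially T: 12, now '.': 18
Total burnt (originally-T cells now '.'): 5

Answer: 5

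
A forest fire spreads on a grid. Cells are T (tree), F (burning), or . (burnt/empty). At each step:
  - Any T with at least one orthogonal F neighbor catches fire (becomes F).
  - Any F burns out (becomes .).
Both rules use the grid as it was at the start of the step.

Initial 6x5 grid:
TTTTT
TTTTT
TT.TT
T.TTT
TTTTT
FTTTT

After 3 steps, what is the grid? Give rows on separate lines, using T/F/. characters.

Step 1: 2 trees catch fire, 1 burn out
  TTTTT
  TTTTT
  TT.TT
  T.TTT
  FTTTT
  .FTTT
Step 2: 3 trees catch fire, 2 burn out
  TTTTT
  TTTTT
  TT.TT
  F.TTT
  .FTTT
  ..FTT
Step 3: 3 trees catch fire, 3 burn out
  TTTTT
  TTTTT
  FT.TT
  ..TTT
  ..FTT
  ...FT

TTTTT
TTTTT
FT.TT
..TTT
..FTT
...FT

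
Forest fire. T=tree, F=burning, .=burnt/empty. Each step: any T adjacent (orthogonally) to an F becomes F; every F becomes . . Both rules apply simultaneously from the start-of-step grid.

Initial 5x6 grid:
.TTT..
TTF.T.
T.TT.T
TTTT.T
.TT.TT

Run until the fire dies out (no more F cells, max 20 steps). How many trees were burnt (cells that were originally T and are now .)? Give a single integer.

Answer: 14

Derivation:
Step 1: +3 fires, +1 burnt (F count now 3)
Step 2: +5 fires, +3 burnt (F count now 5)
Step 3: +4 fires, +5 burnt (F count now 4)
Step 4: +2 fires, +4 burnt (F count now 2)
Step 5: +0 fires, +2 burnt (F count now 0)
Fire out after step 5
Initially T: 19, now '.': 25
Total burnt (originally-T cells now '.'): 14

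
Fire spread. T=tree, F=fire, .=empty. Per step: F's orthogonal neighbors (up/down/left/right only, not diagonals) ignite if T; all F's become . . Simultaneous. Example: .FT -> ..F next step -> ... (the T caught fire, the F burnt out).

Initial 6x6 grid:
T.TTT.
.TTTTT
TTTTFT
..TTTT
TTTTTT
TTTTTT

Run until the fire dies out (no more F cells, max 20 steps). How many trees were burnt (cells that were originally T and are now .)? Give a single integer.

Answer: 29

Derivation:
Step 1: +4 fires, +1 burnt (F count now 4)
Step 2: +7 fires, +4 burnt (F count now 7)
Step 3: +7 fires, +7 burnt (F count now 7)
Step 4: +6 fires, +7 burnt (F count now 6)
Step 5: +2 fires, +6 burnt (F count now 2)
Step 6: +2 fires, +2 burnt (F count now 2)
Step 7: +1 fires, +2 burnt (F count now 1)
Step 8: +0 fires, +1 burnt (F count now 0)
Fire out after step 8
Initially T: 30, now '.': 35
Total burnt (originally-T cells now '.'): 29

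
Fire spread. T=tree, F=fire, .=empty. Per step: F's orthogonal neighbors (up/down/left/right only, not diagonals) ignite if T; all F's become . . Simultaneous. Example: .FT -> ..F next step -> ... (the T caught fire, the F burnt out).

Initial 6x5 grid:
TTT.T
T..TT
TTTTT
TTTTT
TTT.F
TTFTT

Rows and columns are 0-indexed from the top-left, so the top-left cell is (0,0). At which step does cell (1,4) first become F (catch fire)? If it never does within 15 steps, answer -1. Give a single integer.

Step 1: cell (1,4)='T' (+5 fires, +2 burnt)
Step 2: cell (1,4)='T' (+5 fires, +5 burnt)
Step 3: cell (1,4)='F' (+5 fires, +5 burnt)
  -> target ignites at step 3
Step 4: cell (1,4)='.' (+4 fires, +5 burnt)
Step 5: cell (1,4)='.' (+1 fires, +4 burnt)
Step 6: cell (1,4)='.' (+1 fires, +1 burnt)
Step 7: cell (1,4)='.' (+1 fires, +1 burnt)
Step 8: cell (1,4)='.' (+1 fires, +1 burnt)
Step 9: cell (1,4)='.' (+1 fires, +1 burnt)
Step 10: cell (1,4)='.' (+0 fires, +1 burnt)
  fire out at step 10

3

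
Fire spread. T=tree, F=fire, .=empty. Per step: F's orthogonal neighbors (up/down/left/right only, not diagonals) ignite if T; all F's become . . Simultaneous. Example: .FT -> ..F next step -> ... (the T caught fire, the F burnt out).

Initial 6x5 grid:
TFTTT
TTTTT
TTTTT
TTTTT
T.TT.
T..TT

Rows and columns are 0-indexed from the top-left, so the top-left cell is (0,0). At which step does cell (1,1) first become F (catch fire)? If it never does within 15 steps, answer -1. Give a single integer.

Step 1: cell (1,1)='F' (+3 fires, +1 burnt)
  -> target ignites at step 1
Step 2: cell (1,1)='.' (+4 fires, +3 burnt)
Step 3: cell (1,1)='.' (+5 fires, +4 burnt)
Step 4: cell (1,1)='.' (+4 fires, +5 burnt)
Step 5: cell (1,1)='.' (+4 fires, +4 burnt)
Step 6: cell (1,1)='.' (+3 fires, +4 burnt)
Step 7: cell (1,1)='.' (+1 fires, +3 burnt)
Step 8: cell (1,1)='.' (+1 fires, +1 burnt)
Step 9: cell (1,1)='.' (+0 fires, +1 burnt)
  fire out at step 9

1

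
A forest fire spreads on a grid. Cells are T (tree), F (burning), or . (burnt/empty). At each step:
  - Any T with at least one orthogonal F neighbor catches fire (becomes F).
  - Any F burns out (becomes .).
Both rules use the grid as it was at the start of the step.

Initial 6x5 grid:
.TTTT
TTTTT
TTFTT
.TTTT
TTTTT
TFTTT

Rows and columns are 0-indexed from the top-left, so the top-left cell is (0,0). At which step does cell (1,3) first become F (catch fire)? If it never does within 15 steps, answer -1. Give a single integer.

Step 1: cell (1,3)='T' (+7 fires, +2 burnt)
Step 2: cell (1,3)='F' (+10 fires, +7 burnt)
  -> target ignites at step 2
Step 3: cell (1,3)='.' (+7 fires, +10 burnt)
Step 4: cell (1,3)='.' (+2 fires, +7 burnt)
Step 5: cell (1,3)='.' (+0 fires, +2 burnt)
  fire out at step 5

2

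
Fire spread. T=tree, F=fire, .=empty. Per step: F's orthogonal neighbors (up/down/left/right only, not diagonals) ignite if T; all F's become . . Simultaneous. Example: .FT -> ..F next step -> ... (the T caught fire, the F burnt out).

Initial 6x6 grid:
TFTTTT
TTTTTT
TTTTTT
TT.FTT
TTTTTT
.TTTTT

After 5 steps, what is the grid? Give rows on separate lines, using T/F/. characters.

Step 1: 6 trees catch fire, 2 burn out
  F.FTTT
  TFTTTT
  TTTFTT
  TT..FT
  TTTFTT
  .TTTTT
Step 2: 11 trees catch fire, 6 burn out
  ...FTT
  F.FFTT
  TFF.FT
  TT...F
  TTF.FT
  .TTFTT
Step 3: 9 trees catch fire, 11 burn out
  ....FT
  ....FT
  F....F
  TF....
  TF...F
  .TF.FT
Step 4: 6 trees catch fire, 9 burn out
  .....F
  .....F
  ......
  F.....
  F.....
  .F...F
Step 5: 0 trees catch fire, 6 burn out
  ......
  ......
  ......
  ......
  ......
  ......

......
......
......
......
......
......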